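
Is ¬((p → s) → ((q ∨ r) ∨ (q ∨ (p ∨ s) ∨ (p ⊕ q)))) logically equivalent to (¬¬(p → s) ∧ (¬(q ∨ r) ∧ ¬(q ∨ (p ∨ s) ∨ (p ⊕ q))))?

  p   |   q   |   r   |   s   |   φ   |   ψ  
----- | ----- | ----- | ----- | ----- | -----
False | False | False | False |  True |  True
False | False | False |  True | False | False
False | False |  True | False | False | False
False | False |  True |  True | False | False
False |  True | False | False | False | False
False |  True | False |  True | False | False
False |  True |  True | False | False | False
False |  True |  True |  True | False | False
 True | False | False | False | False | False
 True | False | False |  True | False | False
 True | False |  True | False | False | False
 True | False |  True |  True | False | False
 True |  True | False | False | False | False
 True |  True | False |  True | False | False
 True |  True |  True | False | False | False
 True |  True |  True |  True | False | False
The columns for φ and ψ agree on every row, so they are logically equivalent.

equivalent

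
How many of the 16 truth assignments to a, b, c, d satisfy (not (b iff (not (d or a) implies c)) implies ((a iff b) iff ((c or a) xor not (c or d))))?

a | b | c | d || φ
0 | 0 | 0 | 0 || 1
0 | 0 | 0 | 1 || 0
0 | 0 | 1 | 0 || 1
0 | 0 | 1 | 1 || 1
0 | 1 | 0 | 0 || 0
0 | 1 | 0 | 1 || 1
0 | 1 | 1 | 0 || 1
0 | 1 | 1 | 1 || 1
1 | 0 | 0 | 0 || 1
1 | 0 | 0 | 1 || 0
1 | 0 | 1 | 0 || 0
1 | 0 | 1 | 1 || 0
1 | 1 | 0 | 0 || 1
1 | 1 | 0 | 1 || 1
1 | 1 | 1 | 0 || 1
1 | 1 | 1 | 1 || 1
The formula is true on 11 of the 16 rows.

11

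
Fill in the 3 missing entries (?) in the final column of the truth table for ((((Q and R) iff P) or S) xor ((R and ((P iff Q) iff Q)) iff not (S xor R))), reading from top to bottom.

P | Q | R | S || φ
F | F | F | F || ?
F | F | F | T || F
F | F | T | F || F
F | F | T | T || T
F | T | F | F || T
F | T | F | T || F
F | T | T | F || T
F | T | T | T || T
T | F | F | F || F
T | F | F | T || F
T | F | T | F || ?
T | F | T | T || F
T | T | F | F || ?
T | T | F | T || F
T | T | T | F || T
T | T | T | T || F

Row P=F, Q=F, R=F, S=F: (((Q and R) iff P) or S) = T, ((R and ((P iff Q) iff Q)) iff not (S xor R)) = F, so the formula = T.
Row P=T, Q=F, R=T, S=F: (((Q and R) iff P) or S) = F, ((R and ((P iff Q) iff Q)) iff not (S xor R)) = F, so the formula = F.
Row P=T, Q=T, R=F, S=F: (((Q and R) iff P) or S) = F, ((R and ((P iff Q) iff Q)) iff not (S xor R)) = F, so the formula = F.

T, F, F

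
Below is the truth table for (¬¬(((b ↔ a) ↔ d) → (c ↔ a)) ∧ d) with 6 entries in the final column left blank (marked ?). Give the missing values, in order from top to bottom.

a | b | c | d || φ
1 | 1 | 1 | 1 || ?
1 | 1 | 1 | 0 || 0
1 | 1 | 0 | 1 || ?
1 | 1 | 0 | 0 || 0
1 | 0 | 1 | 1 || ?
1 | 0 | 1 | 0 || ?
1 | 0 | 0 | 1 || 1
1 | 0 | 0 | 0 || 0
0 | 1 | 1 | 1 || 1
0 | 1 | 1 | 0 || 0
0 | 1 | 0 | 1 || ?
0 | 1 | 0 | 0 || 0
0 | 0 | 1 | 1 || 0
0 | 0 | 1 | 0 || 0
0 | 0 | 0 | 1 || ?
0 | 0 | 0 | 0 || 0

Row a=1, b=1, c=1, d=1: ¬¬(((b ↔ a) ↔ d) → (c ↔ a)) = 1, so the formula = 1.
Row a=1, b=1, c=0, d=1: ¬¬(((b ↔ a) ↔ d) → (c ↔ a)) = 0, so the formula = 0.
Row a=1, b=0, c=1, d=1: ¬¬(((b ↔ a) ↔ d) → (c ↔ a)) = 1, so the formula = 1.
Row a=1, b=0, c=1, d=0: ¬¬(((b ↔ a) ↔ d) → (c ↔ a)) = 1, so the formula = 0.
Row a=0, b=1, c=0, d=1: ¬¬(((b ↔ a) ↔ d) → (c ↔ a)) = 1, so the formula = 1.
Row a=0, b=0, c=0, d=1: ¬¬(((b ↔ a) ↔ d) → (c ↔ a)) = 1, so the formula = 1.

1, 0, 1, 0, 1, 1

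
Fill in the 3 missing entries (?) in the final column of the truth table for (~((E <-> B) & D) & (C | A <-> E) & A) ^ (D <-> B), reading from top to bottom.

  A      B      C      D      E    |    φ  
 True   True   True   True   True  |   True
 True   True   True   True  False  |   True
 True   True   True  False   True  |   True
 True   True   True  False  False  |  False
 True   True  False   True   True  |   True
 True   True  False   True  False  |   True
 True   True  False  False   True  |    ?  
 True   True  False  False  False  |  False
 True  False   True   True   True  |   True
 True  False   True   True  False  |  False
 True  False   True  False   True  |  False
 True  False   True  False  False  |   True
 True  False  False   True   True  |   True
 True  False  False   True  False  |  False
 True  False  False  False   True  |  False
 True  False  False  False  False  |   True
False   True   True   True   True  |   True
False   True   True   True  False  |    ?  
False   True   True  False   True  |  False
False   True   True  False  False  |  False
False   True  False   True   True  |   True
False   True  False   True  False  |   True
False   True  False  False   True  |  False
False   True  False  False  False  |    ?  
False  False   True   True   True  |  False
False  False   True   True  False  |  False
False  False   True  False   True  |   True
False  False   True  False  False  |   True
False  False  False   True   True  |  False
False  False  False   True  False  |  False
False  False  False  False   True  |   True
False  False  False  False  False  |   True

Row A=True, B=True, C=False, D=False, E=True: (~((E <-> B) & D) & (C | A <-> E) & A) = True, (D <-> B) = False, so the formula = True.
Row A=False, B=True, C=True, D=True, E=False: (~((E <-> B) & D) & (C | A <-> E) & A) = False, (D <-> B) = True, so the formula = True.
Row A=False, B=True, C=False, D=False, E=False: (~((E <-> B) & D) & (C | A <-> E) & A) = False, (D <-> B) = False, so the formula = False.

True, True, False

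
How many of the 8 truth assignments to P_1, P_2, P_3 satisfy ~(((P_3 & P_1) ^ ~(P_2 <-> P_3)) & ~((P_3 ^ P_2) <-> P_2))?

 P_1    P_2    P_3   |    φ  
False  False  False  |   True
False  False   True  |  False
False   True  False  |   True
False   True   True  |   True
 True  False  False  |   True
 True  False   True  |   True
 True   True  False  |   True
 True   True   True  |  False
The formula is true on 6 of the 8 rows.

6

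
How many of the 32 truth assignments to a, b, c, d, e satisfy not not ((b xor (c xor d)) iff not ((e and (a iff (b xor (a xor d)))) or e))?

a | b | c | d | e || φ
T | T | T | T | T || F
T | T | T | T | F || T
T | T | T | F | T || T
T | T | T | F | F || F
T | T | F | T | T || T
T | T | F | T | F || F
T | T | F | F | T || F
T | T | F | F | F || T
T | F | T | T | T || T
T | F | T | T | F || F
T | F | T | F | T || F
T | F | T | F | F || T
T | F | F | T | T || F
T | F | F | T | F || T
T | F | F | F | T || T
T | F | F | F | F || F
F | T | T | T | T || F
F | T | T | T | F || T
F | T | T | F | T || T
F | T | T | F | F || F
F | T | F | T | T || T
F | T | F | T | F || F
F | T | F | F | T || F
F | T | F | F | F || T
F | F | T | T | T || T
F | F | T | T | F || F
F | F | T | F | T || F
F | F | T | F | F || T
F | F | F | T | T || F
F | F | F | T | F || T
F | F | F | F | T || T
F | F | F | F | F || F
The formula is true on 16 of the 32 rows.

16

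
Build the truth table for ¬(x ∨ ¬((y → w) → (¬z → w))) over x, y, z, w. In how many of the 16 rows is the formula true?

  x   |   y   |   z   |   w   || (y → w) |   ¬z  | (¬z → w) | ((y → w) → (¬z → w)) | ¬((y → w) → (¬z → w)) | (x ∨ ¬((y → w) → (¬z → w))) | ¬(x ∨ ¬((y → w) → (¬z → w)))
False | False | False | False ||   True  |  True |  False   |        False         |          True         |             True            |            False            
False | False | False |  True ||   True  |  True |   True   |         True         |         False         |            False            |             True            
False | False |  True | False ||   True  | False |   True   |         True         |         False         |            False            |             True            
False | False |  True |  True ||   True  | False |   True   |         True         |         False         |            False            |             True            
False |  True | False | False ||  False  |  True |  False   |         True         |         False         |            False            |             True            
False |  True | False |  True ||   True  |  True |   True   |         True         |         False         |            False            |             True            
False |  True |  True | False ||  False  | False |   True   |         True         |         False         |            False            |             True            
False |  True |  True |  True ||   True  | False |   True   |         True         |         False         |            False            |             True            
 True | False | False | False ||   True  |  True |  False   |        False         |          True         |             True            |            False            
 True | False | False |  True ||   True  |  True |   True   |         True         |         False         |             True            |            False            
 True | False |  True | False ||   True  | False |   True   |         True         |         False         |             True            |            False            
 True | False |  True |  True ||   True  | False |   True   |         True         |         False         |             True            |            False            
 True |  True | False | False ||  False  |  True |  False   |         True         |         False         |             True            |            False            
 True |  True | False |  True ||   True  |  True |   True   |         True         |         False         |             True            |            False            
 True |  True |  True | False ||  False  | False |   True   |         True         |         False         |             True            |            False            
 True |  True |  True |  True ||   True  | False |   True   |         True         |         False         |             True            |            False            
The formula is true on 7 of the 16 rows.

7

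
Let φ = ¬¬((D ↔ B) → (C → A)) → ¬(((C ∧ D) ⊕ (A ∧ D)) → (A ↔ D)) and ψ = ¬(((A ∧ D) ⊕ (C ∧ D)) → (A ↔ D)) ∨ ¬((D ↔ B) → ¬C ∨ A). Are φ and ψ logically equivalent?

equivalent

A  B  C  D  |  φ  ψ
F  F  F  F  |  F  F
F  F  F  T  |  F  F
F  F  T  F  |  T  T
F  F  T  T  |  T  T
F  T  F  F  |  F  F
F  T  F  T  |  F  F
F  T  T  F  |  F  F
F  T  T  T  |  T  T
T  F  F  F  |  F  F
T  F  F  T  |  F  F
T  F  T  F  |  F  F
T  F  T  T  |  F  F
T  T  F  F  |  F  F
T  T  F  T  |  F  F
T  T  T  F  |  F  F
T  T  T  T  |  F  F
The columns for φ and ψ agree on every row, so they are logically equivalent.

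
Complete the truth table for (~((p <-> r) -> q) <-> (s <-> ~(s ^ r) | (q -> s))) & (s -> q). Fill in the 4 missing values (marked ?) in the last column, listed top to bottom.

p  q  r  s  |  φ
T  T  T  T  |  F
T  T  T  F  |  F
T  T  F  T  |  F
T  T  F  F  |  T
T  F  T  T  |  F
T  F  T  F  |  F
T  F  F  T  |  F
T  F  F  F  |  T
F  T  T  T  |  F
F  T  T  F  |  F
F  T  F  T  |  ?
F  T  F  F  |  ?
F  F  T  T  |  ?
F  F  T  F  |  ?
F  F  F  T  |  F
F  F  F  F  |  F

Row p=F, q=T, r=F, s=T: (~((p <-> r) -> q) <-> (s <-> ~(s ^ r) | (q -> s))) = F, (s -> q) = T, so the formula = F.
Row p=F, q=T, r=F, s=F: (~((p <-> r) -> q) <-> (s <-> ~(s ^ r) | (q -> s))) = T, (s -> q) = T, so the formula = T.
Row p=F, q=F, r=T, s=T: (~((p <-> r) -> q) <-> (s <-> ~(s ^ r) | (q -> s))) = F, (s -> q) = F, so the formula = F.
Row p=F, q=F, r=T, s=F: (~((p <-> r) -> q) <-> (s <-> ~(s ^ r) | (q -> s))) = T, (s -> q) = T, so the formula = T.

F, T, F, T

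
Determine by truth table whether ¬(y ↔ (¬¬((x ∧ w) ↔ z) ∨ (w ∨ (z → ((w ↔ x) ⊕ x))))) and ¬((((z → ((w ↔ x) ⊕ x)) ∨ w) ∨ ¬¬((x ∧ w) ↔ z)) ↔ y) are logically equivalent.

x  y  z  w  |  φ  ψ
T  T  T  T  |  F  F
T  T  T  F  |  F  F
T  T  F  T  |  F  F
T  T  F  F  |  F  F
T  F  T  T  |  T  T
T  F  T  F  |  T  T
T  F  F  T  |  T  T
T  F  F  F  |  T  T
F  T  T  T  |  F  F
F  T  T  F  |  F  F
F  T  F  T  |  F  F
F  T  F  F  |  F  F
F  F  T  T  |  T  T
F  F  T  F  |  T  T
F  F  F  T  |  T  T
F  F  F  F  |  T  T
The columns for φ and ψ agree on every row, so they are logically equivalent.

equivalent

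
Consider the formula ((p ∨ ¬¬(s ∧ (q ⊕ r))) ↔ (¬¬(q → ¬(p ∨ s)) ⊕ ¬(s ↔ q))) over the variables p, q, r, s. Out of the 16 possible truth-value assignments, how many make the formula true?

8

p  q  r  s  |  φ
F  F  F  F  |  F
F  F  F  T  |  T
F  F  T  F  |  F
F  F  T  T  |  F
F  T  F  F  |  T
F  T  F  T  |  F
F  T  T  F  |  T
F  T  T  T  |  T
T  F  F  F  |  T
T  F  F  T  |  F
T  F  T  F  |  T
T  F  T  T  |  F
T  T  F  F  |  T
T  T  F  T  |  F
T  T  T  F  |  T
T  T  T  T  |  F
The formula is true on 8 of the 16 rows.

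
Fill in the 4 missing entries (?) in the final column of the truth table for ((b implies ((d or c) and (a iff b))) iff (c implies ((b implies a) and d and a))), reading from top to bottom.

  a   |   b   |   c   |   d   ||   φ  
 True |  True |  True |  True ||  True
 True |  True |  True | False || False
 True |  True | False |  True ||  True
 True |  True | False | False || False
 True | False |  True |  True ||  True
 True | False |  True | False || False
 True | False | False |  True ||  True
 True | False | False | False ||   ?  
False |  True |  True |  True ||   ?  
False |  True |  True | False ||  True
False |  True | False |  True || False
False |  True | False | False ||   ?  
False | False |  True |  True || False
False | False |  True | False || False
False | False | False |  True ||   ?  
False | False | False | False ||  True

True, True, False, True

Row a=True, b=False, c=False, d=False: (b implies ((d or c) and (a iff b))) = True, (c implies ((b implies a) and d and a)) = True, so the formula = True.
Row a=False, b=True, c=True, d=True: (b implies ((d or c) and (a iff b))) = False, (c implies ((b implies a) and d and a)) = False, so the formula = True.
Row a=False, b=True, c=False, d=False: (b implies ((d or c) and (a iff b))) = False, (c implies ((b implies a) and d and a)) = True, so the formula = False.
Row a=False, b=False, c=False, d=True: (b implies ((d or c) and (a iff b))) = True, (c implies ((b implies a) and d and a)) = True, so the formula = True.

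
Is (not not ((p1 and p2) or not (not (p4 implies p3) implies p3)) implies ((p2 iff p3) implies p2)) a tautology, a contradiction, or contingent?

contingent

p1 | p2 | p3 | p4 || (p1 and p2) | (p4 implies p3) | not (p4 implies p3) | (p2 iff p3) | ((p2 iff p3) implies p2) | φ
T  | T  | T  | T  ||      T      |        T        |          F          |      T      |            T             | T
T  | T  | T  | F  ||      T      |        T        |          F          |      T      |            T             | T
T  | T  | F  | T  ||      T      |        F        |          T          |      F      |            T             | T
T  | T  | F  | F  ||      T      |        T        |          F          |      F      |            T             | T
T  | F  | T  | T  ||      F      |        T        |          F          |      F      |            T             | T
T  | F  | T  | F  ||      F      |        T        |          F          |      F      |            T             | T
T  | F  | F  | T  ||      F      |        F        |          T          |      T      |            F             | F
T  | F  | F  | F  ||      F      |        T        |          F          |      T      |            F             | T
F  | T  | T  | T  ||      F      |        T        |          F          |      T      |            T             | T
F  | T  | T  | F  ||      F      |        T        |          F          |      T      |            T             | T
F  | T  | F  | T  ||      F      |        F        |          T          |      F      |            T             | T
F  | T  | F  | F  ||      F      |        T        |          F          |      F      |            T             | T
F  | F  | T  | T  ||      F      |        T        |          F          |      F      |            T             | T
F  | F  | T  | F  ||      F      |        T        |          F          |      F      |            T             | T
F  | F  | F  | T  ||      F      |        F        |          T          |      T      |            F             | F
F  | F  | F  | F  ||      F      |        T        |          F          |      T      |            F             | T
14 of 16 rows are T, so the formula is contingent.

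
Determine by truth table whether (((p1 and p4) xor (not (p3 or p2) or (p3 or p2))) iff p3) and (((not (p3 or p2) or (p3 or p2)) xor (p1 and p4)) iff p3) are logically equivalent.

p1 | p2 | p3 | p4 | φ | ψ
-- | -- | -- | -- | - | -
T  | T  | T  | T  | F | F
T  | T  | T  | F  | T | T
T  | T  | F  | T  | T | T
T  | T  | F  | F  | F | F
T  | F  | T  | T  | F | F
T  | F  | T  | F  | T | T
T  | F  | F  | T  | T | T
T  | F  | F  | F  | F | F
F  | T  | T  | T  | T | T
F  | T  | T  | F  | T | T
F  | T  | F  | T  | F | F
F  | T  | F  | F  | F | F
F  | F  | T  | T  | T | T
F  | F  | T  | F  | T | T
F  | F  | F  | T  | F | F
F  | F  | F  | F  | F | F
The columns for φ and ψ agree on every row, so they are logically equivalent.

equivalent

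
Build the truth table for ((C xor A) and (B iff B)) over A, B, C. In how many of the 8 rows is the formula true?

A | B | C || (C xor A) | (B iff B) | ((C xor A) and (B iff B))
T | T | T ||     F     |     T     |             F            
T | T | F ||     T     |     T     |             T            
T | F | T ||     F     |     T     |             F            
T | F | F ||     T     |     T     |             T            
F | T | T ||     T     |     T     |             T            
F | T | F ||     F     |     T     |             F            
F | F | T ||     T     |     T     |             T            
F | F | F ||     F     |     T     |             F            
The formula is true on 4 of the 8 rows.

4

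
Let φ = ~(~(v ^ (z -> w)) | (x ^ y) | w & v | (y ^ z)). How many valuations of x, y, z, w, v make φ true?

4

x | y | z | w | v | φ
- | - | - | - | - | -
1 | 1 | 1 | 1 | 1 | 0
1 | 1 | 1 | 1 | 0 | 1
1 | 1 | 1 | 0 | 1 | 1
1 | 1 | 1 | 0 | 0 | 0
1 | 1 | 0 | 1 | 1 | 0
1 | 1 | 0 | 1 | 0 | 0
1 | 1 | 0 | 0 | 1 | 0
1 | 1 | 0 | 0 | 0 | 0
1 | 0 | 1 | 1 | 1 | 0
1 | 0 | 1 | 1 | 0 | 0
1 | 0 | 1 | 0 | 1 | 0
1 | 0 | 1 | 0 | 0 | 0
1 | 0 | 0 | 1 | 1 | 0
1 | 0 | 0 | 1 | 0 | 0
1 | 0 | 0 | 0 | 1 | 0
1 | 0 | 0 | 0 | 0 | 0
0 | 1 | 1 | 1 | 1 | 0
0 | 1 | 1 | 1 | 0 | 0
0 | 1 | 1 | 0 | 1 | 0
0 | 1 | 1 | 0 | 0 | 0
0 | 1 | 0 | 1 | 1 | 0
0 | 1 | 0 | 1 | 0 | 0
0 | 1 | 0 | 0 | 1 | 0
0 | 1 | 0 | 0 | 0 | 0
0 | 0 | 1 | 1 | 1 | 0
0 | 0 | 1 | 1 | 0 | 0
0 | 0 | 1 | 0 | 1 | 0
0 | 0 | 1 | 0 | 0 | 0
0 | 0 | 0 | 1 | 1 | 0
0 | 0 | 0 | 1 | 0 | 1
0 | 0 | 0 | 0 | 1 | 0
0 | 0 | 0 | 0 | 0 | 1
The formula is true on 4 of the 32 rows.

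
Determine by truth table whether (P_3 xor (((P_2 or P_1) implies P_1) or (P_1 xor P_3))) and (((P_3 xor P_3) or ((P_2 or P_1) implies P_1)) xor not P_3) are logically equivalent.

P_1  P_2  P_3  |  φ  ψ
 0    0    0   |  1  0
 0    0    1   |  0  1
 0    1    0   |  0  1
 0    1    1   |  0  0
 1    0    0   |  1  0
 1    0    1   |  0  1
 1    1    0   |  1  0
 1    1    1   |  0  1
The columns differ at P_1=0, P_2=0, P_3=0 (φ=1, ψ=0), so they are not equivalent.

not equivalent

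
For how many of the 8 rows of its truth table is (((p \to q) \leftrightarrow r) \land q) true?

2

p  q  r  |  (p \to q)  φ
1  1  1  |      1      1
1  1  0  |      1      0
1  0  1  |      0      0
1  0  0  |      0      0
0  1  1  |      1      1
0  1  0  |      1      0
0  0  1  |      1      0
0  0  0  |      1      0
The formula is true on 2 of the 8 rows.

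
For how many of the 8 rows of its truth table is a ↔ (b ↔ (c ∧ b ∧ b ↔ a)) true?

6

  a   |   b   |   c   | (c ∧ b) | ((c ∧ b) ∧ b) | (((c ∧ b) ∧ b) ↔ a) | (b ↔ (((c ∧ b) ∧ b) ↔ a)) | (a ↔ (b ↔ (((c ∧ b) ∧ b) ↔ a)))
----- | ----- | ----- | ------- | ------------- | ------------------- | ------------------------- | -------------------------------
False | False | False |  False  |     False     |         True        |           False           |               True             
False | False |  True |  False  |     False     |         True        |           False           |               True             
False |  True | False |  False  |     False     |         True        |            True           |              False             
False |  True |  True |   True  |      True     |        False        |           False           |               True             
 True | False | False |  False  |     False     |        False        |            True           |               True             
 True | False |  True |  False  |     False     |        False        |            True           |               True             
 True |  True | False |  False  |     False     |        False        |           False           |              False             
 True |  True |  True |   True  |      True     |         True        |            True           |               True             
The formula is true on 6 of the 8 rows.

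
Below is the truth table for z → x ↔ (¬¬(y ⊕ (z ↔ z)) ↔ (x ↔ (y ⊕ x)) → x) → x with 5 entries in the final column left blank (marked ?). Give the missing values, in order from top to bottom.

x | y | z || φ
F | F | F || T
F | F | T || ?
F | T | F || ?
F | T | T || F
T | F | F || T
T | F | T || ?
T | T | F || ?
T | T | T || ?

Row x=F, y=F, z=T: (z → x) = F, ((¬¬(y ⊕ (z ↔ z)) ↔ (x ↔ (y ⊕ x)) → x) → x) = T, so the formula = F.
Row x=F, y=T, z=F: (z → x) = T, ((¬¬(y ⊕ (z ↔ z)) ↔ (x ↔ (y ⊕ x)) → x) → x) = T, so the formula = T.
Row x=T, y=F, z=T: (z → x) = T, ((¬¬(y ⊕ (z ↔ z)) ↔ (x ↔ (y ⊕ x)) → x) → x) = T, so the formula = T.
Row x=T, y=T, z=F: (z → x) = T, ((¬¬(y ⊕ (z ↔ z)) ↔ (x ↔ (y ⊕ x)) → x) → x) = T, so the formula = T.
Row x=T, y=T, z=T: (z → x) = T, ((¬¬(y ⊕ (z ↔ z)) ↔ (x ↔ (y ⊕ x)) → x) → x) = T, so the formula = T.

F, T, T, T, T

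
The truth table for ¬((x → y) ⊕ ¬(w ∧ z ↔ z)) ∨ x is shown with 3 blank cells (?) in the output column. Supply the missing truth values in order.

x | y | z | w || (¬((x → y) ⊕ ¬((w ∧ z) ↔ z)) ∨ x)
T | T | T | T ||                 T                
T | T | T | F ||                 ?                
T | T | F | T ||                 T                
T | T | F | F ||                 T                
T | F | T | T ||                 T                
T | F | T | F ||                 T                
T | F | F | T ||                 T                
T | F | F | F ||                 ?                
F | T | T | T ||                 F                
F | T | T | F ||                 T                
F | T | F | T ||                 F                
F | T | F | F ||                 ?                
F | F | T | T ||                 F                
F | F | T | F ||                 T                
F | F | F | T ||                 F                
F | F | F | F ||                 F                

T, T, F

Row x=T, y=T, z=T, w=F: ¬((x → y) ⊕ ¬(w ∧ z ↔ z)) = T, so (¬((x → y) ⊕ ¬((w ∧ z) ↔ z)) ∨ x) = T.
Row x=T, y=F, z=F, w=F: ¬((x → y) ⊕ ¬(w ∧ z ↔ z)) = T, so (¬((x → y) ⊕ ¬((w ∧ z) ↔ z)) ∨ x) = T.
Row x=F, y=T, z=F, w=F: ¬((x → y) ⊕ ¬(w ∧ z ↔ z)) = F, so (¬((x → y) ⊕ ¬((w ∧ z) ↔ z)) ∨ x) = F.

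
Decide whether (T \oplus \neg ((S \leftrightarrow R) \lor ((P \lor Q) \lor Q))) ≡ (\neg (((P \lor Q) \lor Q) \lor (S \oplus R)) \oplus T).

not equivalent

P | Q | R | S | T || φ | ψ
T | T | T | T | T || T | T
T | T | T | T | F || F | F
T | T | T | F | T || T | T
T | T | T | F | F || F | F
T | T | F | T | T || T | T
T | T | F | T | F || F | F
T | T | F | F | T || T | T
T | T | F | F | F || F | F
T | F | T | T | T || T | T
T | F | T | T | F || F | F
T | F | T | F | T || T | T
T | F | T | F | F || F | F
T | F | F | T | T || T | T
T | F | F | T | F || F | F
T | F | F | F | T || T | T
T | F | F | F | F || F | F
F | T | T | T | T || T | T
F | T | T | T | F || F | F
F | T | T | F | T || T | T
F | T | T | F | F || F | F
F | T | F | T | T || T | T
F | T | F | T | F || F | F
F | T | F | F | T || T | T
F | T | F | F | F || F | F
F | F | T | T | T || T | F
F | F | T | T | F || F | T
F | F | T | F | T || F | T
F | F | T | F | F || T | F
F | F | F | T | T || F | T
F | F | F | T | F || T | F
F | F | F | F | T || T | F
F | F | F | F | F || F | T
The columns differ at P=F, Q=F, R=T, S=T, T=T (φ=T, ψ=F), so they are not equivalent.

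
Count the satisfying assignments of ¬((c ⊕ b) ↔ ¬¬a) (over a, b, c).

4

a | b | c || (c ⊕ b) | ¬a | ¬¬a | ((c ⊕ b) ↔ ¬¬a) | ¬((c ⊕ b) ↔ ¬¬a)
T | T | T ||    F    | F  |  T  |        F        |        T        
T | T | F ||    T    | F  |  T  |        T        |        F        
T | F | T ||    T    | F  |  T  |        T        |        F        
T | F | F ||    F    | F  |  T  |        F        |        T        
F | T | T ||    F    | T  |  F  |        T        |        F        
F | T | F ||    T    | T  |  F  |        F        |        T        
F | F | T ||    T    | T  |  F  |        F        |        T        
F | F | F ||    F    | T  |  F  |        T        |        F        
The formula is true on 4 of the 8 rows.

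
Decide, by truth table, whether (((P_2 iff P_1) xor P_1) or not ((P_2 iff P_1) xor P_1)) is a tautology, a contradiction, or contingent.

 P_1    P_2   |    φ  
False  False  |   True
False   True  |   True
 True  False  |   True
 True   True  |   True
Every row is True, so the formula is a tautology.

tautology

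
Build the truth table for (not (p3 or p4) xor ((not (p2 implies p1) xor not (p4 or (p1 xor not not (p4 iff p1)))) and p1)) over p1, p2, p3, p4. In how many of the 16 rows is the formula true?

4

p1 | p2 | p3 | p4 | (p3 or p4) | not (p3 or p4) | (p2 implies p1) | not (p2 implies p1) | (p4 iff p1) | not (p4 iff p1) | not not (p4 iff p1) | (p1 xor not not (p4 iff p1)) | φ
-- | -- | -- | -- | ---------- | -------------- | --------------- | ------------------- | ----------- | --------------- | ------------------- | ---------------------------- | -
T  | T  | T  | T  |     T      |       F        |        T        |          F          |      T      |        F        |          T          |              F               | F
T  | T  | T  | F  |     T      |       F        |        T        |          F          |      F      |        T        |          F          |              T               | F
T  | T  | F  | T  |     T      |       F        |        T        |          F          |      T      |        F        |          T          |              F               | F
T  | T  | F  | F  |     F      |       T        |        T        |          F          |      F      |        T        |          F          |              T               | T
T  | F  | T  | T  |     T      |       F        |        T        |          F          |      T      |        F        |          T          |              F               | F
T  | F  | T  | F  |     T      |       F        |        T        |          F          |      F      |        T        |          F          |              T               | F
T  | F  | F  | T  |     T      |       F        |        T        |          F          |      T      |        F        |          T          |              F               | F
T  | F  | F  | F  |     F      |       T        |        T        |          F          |      F      |        T        |          F          |              T               | T
F  | T  | T  | T  |     T      |       F        |        F        |          T          |      F      |        T        |          F          |              F               | F
F  | T  | T  | F  |     T      |       F        |        F        |          T          |      T      |        F        |          T          |              T               | F
F  | T  | F  | T  |     T      |       F        |        F        |          T          |      F      |        T        |          F          |              F               | F
F  | T  | F  | F  |     F      |       T        |        F        |          T          |      T      |        F        |          T          |              T               | T
F  | F  | T  | T  |     T      |       F        |        T        |          F          |      F      |        T        |          F          |              F               | F
F  | F  | T  | F  |     T      |       F        |        T        |          F          |      T      |        F        |          T          |              T               | F
F  | F  | F  | T  |     T      |       F        |        T        |          F          |      F      |        T        |          F          |              F               | F
F  | F  | F  | F  |     F      |       T        |        T        |          F          |      T      |        F        |          T          |              T               | T
The formula is true on 4 of the 16 rows.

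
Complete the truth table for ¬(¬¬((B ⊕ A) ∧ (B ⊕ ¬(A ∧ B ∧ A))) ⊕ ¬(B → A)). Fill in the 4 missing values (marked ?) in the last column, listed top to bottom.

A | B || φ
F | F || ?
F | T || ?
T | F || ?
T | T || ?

Row A=F, B=F: ¬¬((B ⊕ A) ∧ (B ⊕ ¬(A ∧ B ∧ A))) = F, ¬(B → A) = F, (¬¬((B ⊕ A) ∧ (B ⊕ ¬(A ∧ B ∧ A))) ⊕ ¬(B → A)) = F, so the formula = T.
Row A=F, B=T: ¬¬((B ⊕ A) ∧ (B ⊕ ¬(A ∧ B ∧ A))) = F, ¬(B → A) = T, (¬¬((B ⊕ A) ∧ (B ⊕ ¬(A ∧ B ∧ A))) ⊕ ¬(B → A)) = T, so the formula = F.
Row A=T, B=F: ¬¬((B ⊕ A) ∧ (B ⊕ ¬(A ∧ B ∧ A))) = T, ¬(B → A) = F, (¬¬((B ⊕ A) ∧ (B ⊕ ¬(A ∧ B ∧ A))) ⊕ ¬(B → A)) = T, so the formula = F.
Row A=T, B=T: ¬¬((B ⊕ A) ∧ (B ⊕ ¬(A ∧ B ∧ A))) = F, ¬(B → A) = F, (¬¬((B ⊕ A) ∧ (B ⊕ ¬(A ∧ B ∧ A))) ⊕ ¬(B → A)) = F, so the formula = T.

T, F, F, T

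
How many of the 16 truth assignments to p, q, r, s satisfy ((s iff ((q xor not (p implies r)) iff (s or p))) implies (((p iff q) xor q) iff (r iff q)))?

p  q  r  s  |  (p implies r)  not (p implies r)  (q xor not (p implies r))  (s or p)  (p iff q)  ((p iff q) xor q)  (r iff q)  φ
T  T  T  T  |        T                F                      T                 T          T              F              T      F
T  T  T  F  |        T                F                      T                 T          T              F              T      T
T  T  F  T  |        F                T                      F                 T          T              F              F      T
T  T  F  F  |        F                T                      F                 T          T              F              F      T
T  F  T  T  |        T                F                      F                 T          F              F              F      T
T  F  T  F  |        T                F                      F                 T          F              F              F      T
T  F  F  T  |        F                T                      T                 T          F              F              T      F
T  F  F  F  |        F                T                      T                 T          F              F              T      T
F  T  T  T  |        T                F                      T                 T          F              T              T      T
F  T  T  F  |        T                F                      T                 F          F              T              T      T
F  T  F  T  |        T                F                      T                 T          F              T              F      F
F  T  F  F  |        T                F                      T                 F          F              T              F      F
F  F  T  T  |        T                F                      F                 T          T              T              F      T
F  F  T  F  |        T                F                      F                 F          T              T              F      T
F  F  F  T  |        T                F                      F                 T          T              T              T      T
F  F  F  F  |        T                F                      F                 F          T              T              T      T
The formula is true on 12 of the 16 rows.

12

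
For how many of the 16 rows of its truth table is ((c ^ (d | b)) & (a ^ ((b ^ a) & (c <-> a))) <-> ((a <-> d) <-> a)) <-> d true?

5

  a      b      c      d       (d | b)  (c ^ (d | b))  (b ^ a)  (c <-> a)  ((b ^ a) & (c <-> a))  (a ^ ((b ^ a) & (c <-> a)))  (a <-> d)  ((a <-> d) <-> a)    φ  
 True   True   True   True       True       False       False      True            False                      True                True           True        False
 True   True   True  False       True       False       False      True            False                      True               False          False        False
 True   True  False   True       True        True       False     False            False                      True                True           True         True
 True   True  False  False       True        True       False     False            False                      True               False          False         True
 True  False   True   True       True       False        True      True             True                     False                True           True        False
 True  False   True  False      False        True        True      True             True                     False               False          False        False
 True  False  False   True       True        True        True     False            False                      True                True           True         True
 True  False  False  False      False       False        True     False            False                      True               False          False        False
False   True   True   True       True       False        True     False            False                     False               False           True        False
False   True   True  False       True       False        True     False            False                     False                True          False        False
False   True  False   True       True        True        True      True             True                      True               False           True         True
False   True  False  False       True        True        True      True             True                      True                True          False         True
False  False   True   True       True       False       False     False            False                     False               False           True        False
False  False   True  False      False        True       False     False            False                     False                True          False        False
False  False  False   True       True        True       False      True            False                     False               False           True        False
False  False  False  False      False       False       False      True            False                     False                True          False        False
The formula is true on 5 of the 16 rows.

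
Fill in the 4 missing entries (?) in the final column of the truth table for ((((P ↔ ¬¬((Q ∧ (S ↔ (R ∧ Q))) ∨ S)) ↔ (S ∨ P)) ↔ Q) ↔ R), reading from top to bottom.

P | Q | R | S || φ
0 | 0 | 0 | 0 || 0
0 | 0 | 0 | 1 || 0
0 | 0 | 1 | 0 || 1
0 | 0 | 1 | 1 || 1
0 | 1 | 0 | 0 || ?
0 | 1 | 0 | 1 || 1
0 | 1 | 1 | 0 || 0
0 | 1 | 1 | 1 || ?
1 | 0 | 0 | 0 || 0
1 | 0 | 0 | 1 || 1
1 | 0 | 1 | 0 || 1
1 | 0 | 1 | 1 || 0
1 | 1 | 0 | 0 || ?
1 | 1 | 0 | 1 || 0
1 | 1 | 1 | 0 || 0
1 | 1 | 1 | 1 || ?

0, 0, 0, 1

Row P=0, Q=1, R=0, S=0: (((P ↔ ¬¬((Q ∧ (S ↔ (R ∧ Q))) ∨ S)) ↔ (S ∨ P)) ↔ Q) = 1, so the formula = 0.
Row P=0, Q=1, R=1, S=1: (((P ↔ ¬¬((Q ∧ (S ↔ (R ∧ Q))) ∨ S)) ↔ (S ∨ P)) ↔ Q) = 0, so the formula = 0.
Row P=1, Q=1, R=0, S=0: (((P ↔ ¬¬((Q ∧ (S ↔ (R ∧ Q))) ∨ S)) ↔ (S ∨ P)) ↔ Q) = 1, so the formula = 0.
Row P=1, Q=1, R=1, S=1: (((P ↔ ¬¬((Q ∧ (S ↔ (R ∧ Q))) ∨ S)) ↔ (S ∨ P)) ↔ Q) = 1, so the formula = 1.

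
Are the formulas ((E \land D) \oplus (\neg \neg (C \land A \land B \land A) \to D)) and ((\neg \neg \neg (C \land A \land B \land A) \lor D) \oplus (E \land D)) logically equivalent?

A | B | C | D | E | φ | ψ
- | - | - | - | - | - | -
0 | 0 | 0 | 0 | 0 | 1 | 1
0 | 0 | 0 | 0 | 1 | 1 | 1
0 | 0 | 0 | 1 | 0 | 1 | 1
0 | 0 | 0 | 1 | 1 | 0 | 0
0 | 0 | 1 | 0 | 0 | 1 | 1
0 | 0 | 1 | 0 | 1 | 1 | 1
0 | 0 | 1 | 1 | 0 | 1 | 1
0 | 0 | 1 | 1 | 1 | 0 | 0
0 | 1 | 0 | 0 | 0 | 1 | 1
0 | 1 | 0 | 0 | 1 | 1 | 1
0 | 1 | 0 | 1 | 0 | 1 | 1
0 | 1 | 0 | 1 | 1 | 0 | 0
0 | 1 | 1 | 0 | 0 | 1 | 1
0 | 1 | 1 | 0 | 1 | 1 | 1
0 | 1 | 1 | 1 | 0 | 1 | 1
0 | 1 | 1 | 1 | 1 | 0 | 0
1 | 0 | 0 | 0 | 0 | 1 | 1
1 | 0 | 0 | 0 | 1 | 1 | 1
1 | 0 | 0 | 1 | 0 | 1 | 1
1 | 0 | 0 | 1 | 1 | 0 | 0
1 | 0 | 1 | 0 | 0 | 1 | 1
1 | 0 | 1 | 0 | 1 | 1 | 1
1 | 0 | 1 | 1 | 0 | 1 | 1
1 | 0 | 1 | 1 | 1 | 0 | 0
1 | 1 | 0 | 0 | 0 | 1 | 1
1 | 1 | 0 | 0 | 1 | 1 | 1
1 | 1 | 0 | 1 | 0 | 1 | 1
1 | 1 | 0 | 1 | 1 | 0 | 0
1 | 1 | 1 | 0 | 0 | 0 | 0
1 | 1 | 1 | 0 | 1 | 0 | 0
1 | 1 | 1 | 1 | 0 | 1 | 1
1 | 1 | 1 | 1 | 1 | 0 | 0
The columns for φ and ψ agree on every row, so they are logically equivalent.

equivalent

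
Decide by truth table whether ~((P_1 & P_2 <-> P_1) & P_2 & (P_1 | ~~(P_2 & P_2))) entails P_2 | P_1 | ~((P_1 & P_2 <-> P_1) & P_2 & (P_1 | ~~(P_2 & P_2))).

yes

P_1 | P_2 || φ | ψ
 T  |  T  || F | T
 T  |  F  || T | T
 F  |  T  || F | T
 F  |  F  || T | T
In every row where φ is true, ψ is also true, so φ ⊨ ψ.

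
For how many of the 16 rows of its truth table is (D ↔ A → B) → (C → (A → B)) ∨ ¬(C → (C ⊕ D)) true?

  A   |   B   |   C   |   D   |   φ  
----- | ----- | ----- | ----- | -----
 True |  True |  True |  True |  True
 True |  True |  True | False |  True
 True |  True | False |  True |  True
 True |  True | False | False |  True
 True | False |  True |  True |  True
 True | False |  True | False | False
 True | False | False |  True |  True
 True | False | False | False |  True
False |  True |  True |  True |  True
False |  True |  True | False |  True
False |  True | False |  True |  True
False |  True | False | False |  True
False | False |  True |  True |  True
False | False |  True | False |  True
False | False | False |  True |  True
False | False | False | False |  True
The formula is true on 15 of the 16 rows.

15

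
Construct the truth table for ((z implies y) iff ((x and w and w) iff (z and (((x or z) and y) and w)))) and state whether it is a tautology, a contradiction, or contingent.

contingent

x  y  z  w  |  φ
T  T  T  T  |  T
T  T  T  F  |  T
T  T  F  T  |  F
T  T  F  F  |  T
T  F  T  T  |  T
T  F  T  F  |  F
T  F  F  T  |  F
T  F  F  F  |  T
F  T  T  T  |  F
F  T  T  F  |  T
F  T  F  T  |  T
F  T  F  F  |  T
F  F  T  T  |  F
F  F  T  F  |  F
F  F  F  T  |  T
F  F  F  F  |  T
10 of 16 rows are T, so the formula is contingent.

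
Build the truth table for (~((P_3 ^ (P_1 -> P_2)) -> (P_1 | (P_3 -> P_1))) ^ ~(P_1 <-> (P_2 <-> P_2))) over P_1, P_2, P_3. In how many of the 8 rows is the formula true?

P_1  P_2  P_3     (P_1 -> P_2)  (P_3 ^ (P_1 -> P_2))  (P_3 -> P_1)  (P_1 | (P_3 -> P_1))  (P_2 <-> P_2)  (P_1 <-> (P_2 <-> P_2))  ~(P_1 <-> (P_2 <-> P_2))  φ
 F    F    F           T                 T                 T                 T                  T                   F                        T              T
 F    F    T           T                 F                 F                 F                  T                   F                        T              T
 F    T    F           T                 T                 T                 T                  T                   F                        T              T
 F    T    T           T                 F                 F                 F                  T                   F                        T              T
 T    F    F           F                 F                 T                 T                  T                   T                        F              F
 T    F    T           F                 T                 T                 T                  T                   T                        F              F
 T    T    F           T                 T                 T                 T                  T                   T                        F              F
 T    T    T           T                 F                 T                 T                  T                   T                        F              F
The formula is true on 4 of the 8 rows.

4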